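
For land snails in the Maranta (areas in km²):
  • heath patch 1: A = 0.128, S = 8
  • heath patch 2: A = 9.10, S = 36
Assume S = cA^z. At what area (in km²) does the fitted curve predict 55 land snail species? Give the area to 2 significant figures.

z = ln(36/8) / ln(9.1/0.128) = 1.5041 / 4.2640 = 0.3527
c = 8 / 0.128^0.3527 = 8 / 0.4843 = 16.52
A = (55/16.52)^(1/0.3527) ⇒ ln A = ln(3.329)/0.3527 = 3.4098
A = e^3.4098 ≈ 30.26 km²

30 km²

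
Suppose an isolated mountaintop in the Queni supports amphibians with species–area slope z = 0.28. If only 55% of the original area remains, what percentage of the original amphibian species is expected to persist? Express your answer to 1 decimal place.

S_new/S_old = (A_new/A_old)^z = 0.55^0.28
= exp(0.28 × ln 0.55) = exp(0.28 × -0.5978) = exp(-0.1674) ≈ 0.8459

84.6%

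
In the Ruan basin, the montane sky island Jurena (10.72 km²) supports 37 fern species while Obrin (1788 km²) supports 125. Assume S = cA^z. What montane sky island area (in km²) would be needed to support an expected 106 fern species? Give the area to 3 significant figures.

894 km²

z = ln(125/37) / ln(1788/10.72) = 1.2174 / 5.1167 = 0.2379
c = 37 / 10.72^0.2379 = 37 / 1.758 = 21.04
A = (106/21.04)^(1/0.2379) ⇒ ln A = ln(5.037)/0.2379 = 6.7959
A = e^6.7959 ≈ 894.2 km²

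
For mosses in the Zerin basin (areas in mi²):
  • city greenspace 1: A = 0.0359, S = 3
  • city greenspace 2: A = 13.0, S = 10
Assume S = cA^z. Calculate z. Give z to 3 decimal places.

Taking logs: ln S = ln c + z ln A, so z = (ln S₂ − ln S₁)/(ln A₂ − ln A₁).
z = ln(10/3) / ln(13/0.0359) = ln(3.333) / ln(362.1) = 1.2040 / 5.8920 = 0.2043

0.204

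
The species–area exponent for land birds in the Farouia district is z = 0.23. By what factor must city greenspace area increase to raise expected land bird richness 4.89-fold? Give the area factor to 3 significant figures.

(A₂/A₁)^0.23 = 4.89, so A₂/A₁ = 4.89^(1/0.23) = 4.89^4.348
ln(A₂/A₁) = ln 4.89 / 0.23 = 1.5872 / 0.23 = 6.9008
A₂/A₁ = e^6.9008 ≈ 993.1

993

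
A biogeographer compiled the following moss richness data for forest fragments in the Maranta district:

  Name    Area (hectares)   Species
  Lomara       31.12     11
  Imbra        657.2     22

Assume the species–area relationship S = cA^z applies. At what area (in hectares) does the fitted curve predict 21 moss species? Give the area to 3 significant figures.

z = ln(22/11) / ln(657.2/31.12) = 0.6931 / 3.0501 = 0.2273
c = 11 / 31.12^0.2273 = 11 / 2.184 = 5.036
A = (21/5.036)^(1/0.2273) ⇒ ln A = ln(4.17)/0.2273 = 6.2833
A = e^6.2833 ≈ 535.5 hectares

536 hectares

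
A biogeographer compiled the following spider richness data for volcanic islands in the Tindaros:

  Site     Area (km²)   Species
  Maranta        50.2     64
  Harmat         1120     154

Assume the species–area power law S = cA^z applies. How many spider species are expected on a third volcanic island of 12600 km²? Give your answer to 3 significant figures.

z = ln(154/64) / ln(1120/50.2) = 0.8781 / 3.1051 = 0.2828
c = 64 / 50.2^0.2828 = 64 / 3.026 = 21.15
S₃ = 21.15 × 12600^0.2828 = 21.15 × 14.44 ≈ 305.3

305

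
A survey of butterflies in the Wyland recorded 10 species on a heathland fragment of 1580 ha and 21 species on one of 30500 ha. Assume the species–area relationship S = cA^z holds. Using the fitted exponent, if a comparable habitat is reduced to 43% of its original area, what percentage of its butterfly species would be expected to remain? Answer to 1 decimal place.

z = ln(21/10) / ln(30500/1580) = 0.7419 / 2.9603 = 0.2506
S_new/S_old = (A_new/A_old)^z = 0.43^0.2506 = exp(0.2506 × -0.8440) = 0.8094

80.9%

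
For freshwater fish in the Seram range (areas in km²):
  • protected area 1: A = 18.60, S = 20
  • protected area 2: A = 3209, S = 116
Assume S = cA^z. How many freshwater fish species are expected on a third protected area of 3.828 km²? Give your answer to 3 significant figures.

z = ln(116/20) / ln(3209/18.6) = 1.7579 / 5.1506 = 0.3413
c = 20 / 18.6^0.3413 = 20 / 2.712 = 7.375
S₃ = 7.375 × 3.828^0.3413 = 7.375 × 1.581 ≈ 11.66

11.7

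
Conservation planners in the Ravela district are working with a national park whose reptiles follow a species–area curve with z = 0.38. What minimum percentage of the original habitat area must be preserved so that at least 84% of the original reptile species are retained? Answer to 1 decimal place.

63.2%

Need (A_new/A_old)^0.38 = 0.84, so A_new/A_old = 0.84^(1/0.38) = 0.84^2.632
ln(A_new/A_old) = ln 0.84 / 0.38 = -0.1744 / 0.38 = -0.4588
A_new/A_old = e^-0.4588 ≈ 0.632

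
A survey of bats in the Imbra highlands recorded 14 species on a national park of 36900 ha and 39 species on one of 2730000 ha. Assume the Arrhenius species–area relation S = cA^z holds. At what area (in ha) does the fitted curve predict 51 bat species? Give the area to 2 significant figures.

z = ln(39/14) / ln(2730000/36900) = 1.0245 / 4.3038 = 0.2380
c = 14 / 36900^0.2380 = 14 / 12.22 = 1.145
A = (51/1.145)^(1/0.2380) ⇒ ln A = ln(44.52)/0.2380 = 15.9468
A = e^15.9468 ≈ 8425418 ha

8400000 ha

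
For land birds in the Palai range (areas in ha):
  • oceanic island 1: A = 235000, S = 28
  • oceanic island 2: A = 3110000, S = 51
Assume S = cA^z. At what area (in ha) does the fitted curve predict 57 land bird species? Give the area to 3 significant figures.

z = ln(51/28) / ln(3110000/235000) = 0.5996 / 2.5828 = 0.2322
c = 28 / 235000^0.2322 = 28 / 17.66 = 1.586
A = (57/1.586)^(1/0.2322) ⇒ ln A = ln(35.95)/0.2322 = 15.4292
A = e^15.4292 ≈ 5021422 ha

5020000 ha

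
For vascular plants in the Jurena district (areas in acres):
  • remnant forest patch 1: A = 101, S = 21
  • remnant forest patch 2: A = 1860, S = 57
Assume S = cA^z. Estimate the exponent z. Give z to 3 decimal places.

Taking logs: ln S = ln c + z ln A, so z = (ln S₂ − ln S₁)/(ln A₂ − ln A₁).
z = ln(57/21) / ln(1860/101) = ln(2.714) / ln(18.42) = 0.9985 / 2.9132 = 0.3428

0.343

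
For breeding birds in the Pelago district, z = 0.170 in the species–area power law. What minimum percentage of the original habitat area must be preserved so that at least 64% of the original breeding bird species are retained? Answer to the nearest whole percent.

7%

Need (A_new/A_old)^0.17 = 0.64, so A_new/A_old = 0.64^(1/0.17) = 0.64^5.882
ln(A_new/A_old) = ln 0.64 / 0.17 = -0.4463 / 0.17 = -2.6252
A_new/A_old = e^-2.6252 ≈ 0.07242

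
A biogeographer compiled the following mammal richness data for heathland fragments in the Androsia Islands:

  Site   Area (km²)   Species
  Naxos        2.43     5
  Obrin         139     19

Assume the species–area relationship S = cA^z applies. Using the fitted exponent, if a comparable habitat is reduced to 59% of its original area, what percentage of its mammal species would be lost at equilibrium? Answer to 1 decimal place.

16.0%

z = ln(19/5) / ln(139/2.43) = 1.3350 / 4.0466 = 0.3299
S_new/S_old = (A_new/A_old)^z = 0.59^0.3299 = exp(0.3299 × -0.5276) = 0.8402
Fraction lost = 1 − 0.8402 = 0.1598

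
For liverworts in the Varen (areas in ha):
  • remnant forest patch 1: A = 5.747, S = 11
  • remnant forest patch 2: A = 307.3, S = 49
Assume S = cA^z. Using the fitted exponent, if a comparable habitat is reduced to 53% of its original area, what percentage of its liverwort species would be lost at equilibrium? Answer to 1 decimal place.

z = ln(49/11) / ln(307.3/5.747) = 1.4939 / 3.9791 = 0.3754
S_new/S_old = (A_new/A_old)^z = 0.53^0.3754 = exp(0.3754 × -0.6349) = 0.7879
Fraction lost = 1 − 0.7879 = 0.2121

21.2%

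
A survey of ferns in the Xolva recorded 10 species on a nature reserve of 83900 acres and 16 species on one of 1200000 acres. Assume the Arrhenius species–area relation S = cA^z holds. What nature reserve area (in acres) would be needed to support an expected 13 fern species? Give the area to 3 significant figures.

370000 acres

z = ln(16/10) / ln(1200000/83900) = 0.4700 / 2.6605 = 0.1767
c = 10 / 83900^0.1767 = 10 / 7.41 = 1.349
A = (13/1.349)^(1/0.1767) ⇒ ln A = ln(9.634)/0.1767 = 12.8225
A = e^12.8225 ≈ 370457 acres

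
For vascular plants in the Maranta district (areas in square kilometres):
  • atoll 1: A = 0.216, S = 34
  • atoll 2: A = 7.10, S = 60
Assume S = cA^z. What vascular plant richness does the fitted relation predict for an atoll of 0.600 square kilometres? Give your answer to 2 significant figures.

z = ln(60/34) / ln(7.1/0.216) = 0.5680 / 3.4926 = 0.1626
c = 34 / 0.216^0.1626 = 34 / 0.7794 = 43.62
S₃ = 43.62 × 0.6^0.1626 = 43.62 × 0.9203 ≈ 40.15

40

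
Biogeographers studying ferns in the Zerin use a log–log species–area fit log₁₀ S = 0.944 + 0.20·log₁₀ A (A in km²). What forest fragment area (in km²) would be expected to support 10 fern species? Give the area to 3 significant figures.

1.91 km²

10 = 8.79 × A^0.2  ⇒  A^0.2 = 10/8.79 = 1.138
ln A = ln(1.138) / 0.2 = 0.1289 / 0.2 = 0.6447
A = e^0.6447 ≈ 1.905 km²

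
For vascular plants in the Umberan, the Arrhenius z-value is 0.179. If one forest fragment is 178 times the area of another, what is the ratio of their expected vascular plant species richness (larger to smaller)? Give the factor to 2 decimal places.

S₂/S₁ = (A₂/A₁)^z = 178^0.179
ln(S₂/S₁) = 0.179 × ln 178 = 0.179 × 5.1818 = 0.9275
S₂/S₁ = e^0.9275 ≈ 2.528

2.53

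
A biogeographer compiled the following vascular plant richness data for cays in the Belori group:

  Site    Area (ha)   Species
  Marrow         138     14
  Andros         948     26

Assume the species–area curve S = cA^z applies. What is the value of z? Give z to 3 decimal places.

0.321

Taking logs: ln S = ln c + z ln A, so z = (ln S₂ − ln S₁)/(ln A₂ − ln A₁).
z = ln(26/14) / ln(948/138) = ln(1.857) / ln(6.87) = 0.6190 / 1.9271 = 0.3212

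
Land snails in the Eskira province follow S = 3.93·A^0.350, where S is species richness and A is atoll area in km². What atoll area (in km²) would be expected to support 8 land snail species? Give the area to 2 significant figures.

8 = 3.93 × A^0.35  ⇒  A^0.35 = 8/3.93 = 2.036
ln A = ln(2.036) / 0.35 = 0.7108 / 0.35 = 2.0309
A = e^2.0309 ≈ 7.621 km²

7.6 km²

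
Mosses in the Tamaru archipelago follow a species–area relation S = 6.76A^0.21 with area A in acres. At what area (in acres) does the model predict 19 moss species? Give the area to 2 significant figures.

19 = 6.76 × A^0.21  ⇒  A^0.21 = 19/6.76 = 2.811
ln A = ln(2.811) / 0.21 = 1.0334 / 0.21 = 4.9210
A = e^4.9210 ≈ 137.1 acres

140 acres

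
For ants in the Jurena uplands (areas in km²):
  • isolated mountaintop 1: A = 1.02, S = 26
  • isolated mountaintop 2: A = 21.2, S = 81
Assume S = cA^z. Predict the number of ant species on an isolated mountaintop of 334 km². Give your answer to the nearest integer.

227

z = ln(81/26) / ln(21.2/1.02) = 1.1364 / 3.0342 = 0.3745
c = 26 / 1.02^0.3745 = 26 / 1.007 = 25.81
S₃ = 25.81 × 334^0.3745 = 25.81 × 8.814 ≈ 227.5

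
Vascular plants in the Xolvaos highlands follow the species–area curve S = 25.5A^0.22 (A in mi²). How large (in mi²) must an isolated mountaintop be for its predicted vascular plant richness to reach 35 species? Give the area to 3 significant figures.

35 = 25.5 × A^0.22  ⇒  A^0.22 = 35/25.5 = 1.373
ln A = ln(1.373) / 0.22 = 0.3167 / 0.22 = 1.4394
A = e^1.4394 ≈ 4.218 mi²

4.22 mi²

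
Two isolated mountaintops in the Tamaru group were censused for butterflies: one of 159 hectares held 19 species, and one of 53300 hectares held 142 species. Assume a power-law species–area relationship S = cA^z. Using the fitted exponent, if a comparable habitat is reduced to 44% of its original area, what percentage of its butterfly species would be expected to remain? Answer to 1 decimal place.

75.3%

z = ln(142/19) / ln(53300/159) = 2.0114 / 5.8148 = 0.3459
S_new/S_old = (A_new/A_old)^z = 0.44^0.3459 = exp(0.3459 × -0.8210) = 0.7528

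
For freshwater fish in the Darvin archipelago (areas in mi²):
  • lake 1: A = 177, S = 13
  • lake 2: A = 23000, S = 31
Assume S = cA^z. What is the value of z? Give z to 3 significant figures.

0.179

Taking logs: ln S = ln c + z ln A, so z = (ln S₂ − ln S₁)/(ln A₂ − ln A₁).
z = ln(31/13) / ln(23000/177) = ln(2.385) / ln(129.9) = 0.8690 / 4.8671 = 0.1786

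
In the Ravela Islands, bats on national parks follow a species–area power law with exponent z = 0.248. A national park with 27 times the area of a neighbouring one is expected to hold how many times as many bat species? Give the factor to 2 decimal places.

S₂/S₁ = (A₂/A₁)^z = 27^0.248
ln(S₂/S₁) = 0.248 × ln 27 = 0.248 × 3.2958 = 0.8174
S₂/S₁ = e^0.8174 ≈ 2.265

2.26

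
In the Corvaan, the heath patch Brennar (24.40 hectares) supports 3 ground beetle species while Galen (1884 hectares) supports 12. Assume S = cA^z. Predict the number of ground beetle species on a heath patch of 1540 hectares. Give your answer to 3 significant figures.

11.3

z = ln(12/3) / ln(1884/24.4) = 1.3863 / 4.3466 = 0.3189
c = 3 / 24.4^0.3189 = 3 / 2.77 = 1.083
S₃ = 1.083 × 1540^0.3189 = 1.083 × 10.39 ≈ 11.25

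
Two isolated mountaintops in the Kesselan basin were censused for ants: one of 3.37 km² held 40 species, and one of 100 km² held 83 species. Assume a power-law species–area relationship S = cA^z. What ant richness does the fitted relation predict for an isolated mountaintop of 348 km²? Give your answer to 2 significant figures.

z = ln(83/40) / ln(100/3.37) = 0.7300 / 3.3903 = 0.2153
c = 40 / 3.37^0.2153 = 40 / 1.299 = 30.79
S₃ = 30.79 × 348^0.2153 = 30.79 × 3.526 ≈ 108.6

110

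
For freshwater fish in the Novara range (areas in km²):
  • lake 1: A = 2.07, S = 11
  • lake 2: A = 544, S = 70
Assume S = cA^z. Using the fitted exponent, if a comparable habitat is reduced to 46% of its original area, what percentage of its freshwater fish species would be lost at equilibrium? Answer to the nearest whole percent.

23%

z = ln(70/11) / ln(544/2.07) = 1.8506 / 5.5714 = 0.3322
S_new/S_old = (A_new/A_old)^z = 0.46^0.3322 = exp(0.3322 × -0.7765) = 0.7726
Fraction lost = 1 − 0.7726 = 0.2274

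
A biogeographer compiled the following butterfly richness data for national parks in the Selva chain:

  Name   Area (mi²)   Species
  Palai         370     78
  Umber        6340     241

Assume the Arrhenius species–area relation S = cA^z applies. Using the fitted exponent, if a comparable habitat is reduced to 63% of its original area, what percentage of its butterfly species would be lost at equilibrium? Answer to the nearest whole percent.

z = ln(241/78) / ln(6340/370) = 1.1281 / 2.8411 = 0.3971
S_new/S_old = (A_new/A_old)^z = 0.63^0.3971 = exp(0.3971 × -0.4620) = 0.8324
Fraction lost = 1 − 0.8324 = 0.1676

17%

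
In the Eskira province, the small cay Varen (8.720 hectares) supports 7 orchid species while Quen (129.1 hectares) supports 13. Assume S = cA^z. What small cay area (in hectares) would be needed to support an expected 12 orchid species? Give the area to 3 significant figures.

z = ln(13/7) / ln(129.1/8.72) = 0.6190 / 2.6950 = 0.2297
c = 7 / 8.72^0.2297 = 7 / 1.645 = 4.257
A = (12/4.257)^(1/0.2297) ⇒ ln A = ln(2.819)/0.2297 = 4.5121
A = e^4.5121 ≈ 91.12 hectares

91.1 hectares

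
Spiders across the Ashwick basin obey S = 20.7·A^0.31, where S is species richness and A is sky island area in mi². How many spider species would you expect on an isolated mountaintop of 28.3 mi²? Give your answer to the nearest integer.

S = 20.7 × 28.3^0.31
ln S = ln 20.7 + 0.31 × ln 28.3 = 3.0301 + 0.31 × 3.3429 = 4.0664
S = e^4.0664 ≈ 58.35

58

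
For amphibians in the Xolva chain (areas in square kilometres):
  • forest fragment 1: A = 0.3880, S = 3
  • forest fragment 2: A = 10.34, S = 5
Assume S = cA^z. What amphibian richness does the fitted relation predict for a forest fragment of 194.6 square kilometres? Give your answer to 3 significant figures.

7.89

z = ln(5/3) / ln(10.34/0.388) = 0.5108 / 3.2828 = 0.1556
c = 3 / 0.388^0.1556 = 3 / 0.863 = 3.476
S₃ = 3.476 × 194.6^0.1556 = 3.476 × 2.271 ≈ 7.894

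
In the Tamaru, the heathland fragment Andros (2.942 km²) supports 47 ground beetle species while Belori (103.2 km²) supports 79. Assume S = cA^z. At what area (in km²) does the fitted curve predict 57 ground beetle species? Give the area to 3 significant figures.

11.0 km²

z = ln(79/47) / ln(103.2/2.942) = 0.5193 / 3.5576 = 0.1460
c = 47 / 2.942^0.1460 = 47 / 1.171 = 40.15
A = (57/40.15)^(1/0.1460) ⇒ ln A = ln(1.42)/0.1460 = 2.4006
A = e^2.4006 ≈ 11.03 km²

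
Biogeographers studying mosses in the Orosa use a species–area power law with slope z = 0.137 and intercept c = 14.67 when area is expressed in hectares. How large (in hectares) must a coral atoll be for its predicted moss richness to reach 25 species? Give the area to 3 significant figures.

25 = 14.67 × A^0.137  ⇒  A^0.137 = 25/14.67 = 1.704
ln A = ln(1.704) / 0.137 = 0.5331 / 0.137 = 3.8910
A = e^3.8910 ≈ 48.96 hectares

49.0 hectares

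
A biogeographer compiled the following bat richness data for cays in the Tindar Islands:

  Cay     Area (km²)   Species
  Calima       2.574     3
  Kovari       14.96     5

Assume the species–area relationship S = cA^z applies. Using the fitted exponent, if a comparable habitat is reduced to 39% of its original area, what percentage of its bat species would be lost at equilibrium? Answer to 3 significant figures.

23.9%

z = ln(5/3) / ln(14.96/2.574) = 0.5108 / 1.7599 = 0.2903
S_new/S_old = (A_new/A_old)^z = 0.39^0.2903 = exp(0.2903 × -0.9416) = 0.7609
Fraction lost = 1 − 0.7609 = 0.2391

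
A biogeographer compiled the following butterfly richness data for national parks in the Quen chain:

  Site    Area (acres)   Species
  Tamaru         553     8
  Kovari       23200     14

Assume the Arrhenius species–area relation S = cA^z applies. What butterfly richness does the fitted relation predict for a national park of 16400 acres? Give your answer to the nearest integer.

13

z = ln(14/8) / ln(23200/553) = 0.5596 / 3.7365 = 0.1498
c = 8 / 553^0.1498 = 8 / 2.575 = 3.107
S₃ = 3.107 × 16400^0.1498 = 3.107 × 4.278 ≈ 13.29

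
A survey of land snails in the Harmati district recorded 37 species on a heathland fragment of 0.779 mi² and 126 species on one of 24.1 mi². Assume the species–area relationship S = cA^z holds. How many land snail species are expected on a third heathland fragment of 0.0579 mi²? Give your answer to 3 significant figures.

z = ln(126/37) / ln(24.1/0.779) = 1.2254 / 3.4320 = 0.3570
c = 37 / 0.779^0.3570 = 37 / 0.9147 = 40.45
S₃ = 40.45 × 0.0579^0.3570 = 40.45 × 0.3616 ≈ 14.63

14.6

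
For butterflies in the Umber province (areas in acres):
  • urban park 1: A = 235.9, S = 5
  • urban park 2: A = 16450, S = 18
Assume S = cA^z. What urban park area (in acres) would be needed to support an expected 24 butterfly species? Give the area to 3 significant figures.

z = ln(18/5) / ln(16450/235.9) = 1.2809 / 4.2447 = 0.3018
c = 5 / 235.9^0.3018 = 5 / 5.2 = 0.9615
A = (24/0.9615)^(1/0.3018) ⇒ ln A = ln(24.96)/0.3018 = 10.6614
A = e^10.6614 ≈ 42676 acres

42700 acres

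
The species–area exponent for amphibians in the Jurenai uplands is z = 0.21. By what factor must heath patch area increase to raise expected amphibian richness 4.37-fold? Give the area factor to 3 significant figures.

1120

(A₂/A₁)^0.21 = 4.37, so A₂/A₁ = 4.37^(1/0.21) = 4.37^4.762
ln(A₂/A₁) = ln 4.37 / 0.21 = 1.4748 / 0.21 = 7.0227
A₂/A₁ = e^7.0227 ≈ 1122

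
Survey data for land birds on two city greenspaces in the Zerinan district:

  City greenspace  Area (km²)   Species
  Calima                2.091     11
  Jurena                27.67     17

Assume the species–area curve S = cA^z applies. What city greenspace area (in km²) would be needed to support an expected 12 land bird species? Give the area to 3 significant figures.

z = ln(17/11) / ln(27.67/2.091) = 0.4353 / 2.5827 = 0.1686
c = 11 / 2.091^0.1686 = 11 / 1.132 = 9.714
A = (12/9.714)^(1/0.1686) ⇒ ln A = ln(1.235)/0.1686 = 1.2539
A = e^1.2539 ≈ 3.504 km²

3.50 km²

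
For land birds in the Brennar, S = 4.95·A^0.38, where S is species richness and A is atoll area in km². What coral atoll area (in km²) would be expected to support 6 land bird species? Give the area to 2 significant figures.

6 = 4.95 × A^0.38  ⇒  A^0.38 = 6/4.95 = 1.212
ln A = ln(1.212) / 0.38 = 0.1924 / 0.38 = 0.5062
A = e^0.5062 ≈ 1.659 km²

1.7 km²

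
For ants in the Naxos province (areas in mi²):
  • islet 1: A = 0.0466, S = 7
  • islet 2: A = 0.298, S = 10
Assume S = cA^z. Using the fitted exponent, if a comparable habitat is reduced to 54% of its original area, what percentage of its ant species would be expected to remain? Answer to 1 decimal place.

z = ln(10/7) / ln(0.298/0.0466) = 0.3567 / 1.8555 = 0.1922
S_new/S_old = (A_new/A_old)^z = 0.54^0.1922 = exp(0.1922 × -0.6162) = 0.8883

88.8%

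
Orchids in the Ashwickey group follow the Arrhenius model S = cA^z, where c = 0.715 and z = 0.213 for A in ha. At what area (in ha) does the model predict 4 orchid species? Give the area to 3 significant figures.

4 = 0.715 × A^0.213  ⇒  A^0.213 = 4/0.715 = 5.594
ln A = ln(5.594) / 0.213 = 1.7218 / 0.213 = 8.0834
A = e^8.0834 ≈ 3240 ha

3240 ha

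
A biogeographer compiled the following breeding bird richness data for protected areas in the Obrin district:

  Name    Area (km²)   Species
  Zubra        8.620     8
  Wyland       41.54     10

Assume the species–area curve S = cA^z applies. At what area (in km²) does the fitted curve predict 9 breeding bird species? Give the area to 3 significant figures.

19.8 km²

z = ln(10/8) / ln(41.54/8.62) = 0.2231 / 1.5726 = 0.1419
c = 8 / 8.62^0.1419 = 8 / 1.358 = 5.893
A = (9/5.893)^(1/0.1419) ⇒ ln A = ln(1.527)/0.1419 = 2.9841
A = e^2.9841 ≈ 19.77 km²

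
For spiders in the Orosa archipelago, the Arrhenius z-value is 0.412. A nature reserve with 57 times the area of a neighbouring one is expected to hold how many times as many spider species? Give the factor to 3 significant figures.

5.29

S₂/S₁ = (A₂/A₁)^z = 57^0.412
ln(S₂/S₁) = 0.412 × ln 57 = 0.412 × 4.0431 = 1.6657
S₂/S₁ = e^1.6657 ≈ 5.29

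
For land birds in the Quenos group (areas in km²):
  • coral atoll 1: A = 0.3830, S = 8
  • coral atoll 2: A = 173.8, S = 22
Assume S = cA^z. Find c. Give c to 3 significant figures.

9.38

z = ln(S₂/S₁) / ln(A₂/A₁) = ln(22/8) / ln(173.8/0.383) = 1.0116 / 6.1176 = 0.1654
c = S₁ / A₁^z = 8 / 0.383^0.1654 = 8 / 0.8533 = 9.376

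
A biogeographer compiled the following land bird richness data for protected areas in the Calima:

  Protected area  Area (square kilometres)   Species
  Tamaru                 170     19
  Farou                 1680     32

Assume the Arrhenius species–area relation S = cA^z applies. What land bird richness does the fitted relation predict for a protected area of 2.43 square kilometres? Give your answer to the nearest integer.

7

z = ln(32/19) / ln(1680/170) = 0.5213 / 2.2908 = 0.2276
c = 19 / 170^0.2276 = 19 / 3.218 = 5.904
S₃ = 5.904 × 2.43^0.2276 = 5.904 × 1.224 ≈ 7.227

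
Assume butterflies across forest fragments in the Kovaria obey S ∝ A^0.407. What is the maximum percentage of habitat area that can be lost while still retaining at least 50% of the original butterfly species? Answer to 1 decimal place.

81.8%

Need (A_new/A_old)^0.407 = 0.5, so A_new/A_old = 0.5^(1/0.407) = 0.5^2.457
ln(A_new/A_old) = ln 0.5 / 0.407 = -0.6931 / 0.407 = -1.7031
A_new/A_old = e^-1.7031 ≈ 0.1821
Fraction that can be lost = 1 − 0.1821 = 0.8179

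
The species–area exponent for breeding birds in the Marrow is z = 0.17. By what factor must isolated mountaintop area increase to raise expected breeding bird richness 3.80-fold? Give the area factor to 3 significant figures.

2570

(A₂/A₁)^0.17 = 3.8, so A₂/A₁ = 3.8^(1/0.17) = 3.8^5.882
ln(A₂/A₁) = ln 3.8 / 0.17 = 1.3350 / 0.17 = 7.8529
A₂/A₁ = e^7.8529 ≈ 2573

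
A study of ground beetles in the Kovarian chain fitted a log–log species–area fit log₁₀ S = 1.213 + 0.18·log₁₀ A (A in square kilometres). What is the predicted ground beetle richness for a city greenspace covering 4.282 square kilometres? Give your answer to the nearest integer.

S = 16.33 × 4.282^0.18
ln S = ln 16.33 + 0.18 × ln 4.282 = 2.7930 + 0.18 × 1.4544 = 3.0548
S = e^3.0548 ≈ 21.22

21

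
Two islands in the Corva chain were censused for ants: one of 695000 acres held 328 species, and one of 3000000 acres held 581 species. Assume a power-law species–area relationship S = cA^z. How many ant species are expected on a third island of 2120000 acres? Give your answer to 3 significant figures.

z = ln(581/328) / ln(3000000/695000) = 0.5717 / 1.4625 = 0.3909
c = 328 / 695000^0.3909 = 328 / 192.3 = 1.706
S₃ = 1.706 × 2120000^0.3909 = 1.706 × 297.3 ≈ 507.3

507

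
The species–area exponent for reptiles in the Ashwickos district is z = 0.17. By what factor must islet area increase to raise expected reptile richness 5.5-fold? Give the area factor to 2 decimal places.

(A₂/A₁)^0.17 = 5.5, so A₂/A₁ = 5.5^(1/0.17) = 5.5^5.882
ln(A₂/A₁) = ln 5.5 / 0.17 = 1.7047 / 0.17 = 10.0279
A₂/A₁ = e^10.0279 ≈ 22650

22650.34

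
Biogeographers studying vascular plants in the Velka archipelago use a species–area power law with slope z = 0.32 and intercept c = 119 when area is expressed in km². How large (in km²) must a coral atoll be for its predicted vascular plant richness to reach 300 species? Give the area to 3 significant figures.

18.0 km²

300 = 119 × A^0.32  ⇒  A^0.32 = 300/119 = 2.521
ln A = ln(2.521) / 0.32 = 0.9247 / 0.32 = 2.8896
A = e^2.8896 ≈ 17.99 km²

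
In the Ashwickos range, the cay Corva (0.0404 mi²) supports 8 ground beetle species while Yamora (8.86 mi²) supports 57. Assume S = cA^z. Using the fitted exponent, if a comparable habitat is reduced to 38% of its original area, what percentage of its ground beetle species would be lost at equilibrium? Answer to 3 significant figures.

z = ln(57/8) / ln(8.86/0.0404) = 1.9636 / 5.3905 = 0.3643
S_new/S_old = (A_new/A_old)^z = 0.38^0.3643 = exp(0.3643 × -0.9676) = 0.703
Fraction lost = 1 − 0.703 = 0.297

29.7%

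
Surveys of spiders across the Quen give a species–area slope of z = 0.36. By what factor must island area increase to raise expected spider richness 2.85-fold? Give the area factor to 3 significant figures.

18.3

(A₂/A₁)^0.36 = 2.85, so A₂/A₁ = 2.85^(1/0.36) = 2.85^2.778
ln(A₂/A₁) = ln 2.85 / 0.36 = 1.0473 / 0.36 = 2.9092
A₂/A₁ = e^2.9092 ≈ 18.34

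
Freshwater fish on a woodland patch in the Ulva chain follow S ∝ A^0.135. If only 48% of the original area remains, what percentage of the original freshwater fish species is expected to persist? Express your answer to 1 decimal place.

S_new/S_old = (A_new/A_old)^z = 0.48^0.135
= exp(0.135 × ln 0.48) = exp(0.135 × -0.7340) = exp(-0.0991) ≈ 0.9057

90.6%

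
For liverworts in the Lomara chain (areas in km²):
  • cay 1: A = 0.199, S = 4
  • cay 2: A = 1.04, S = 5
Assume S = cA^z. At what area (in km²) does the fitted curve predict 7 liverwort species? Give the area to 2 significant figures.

z = ln(5/4) / ln(1.04/0.199) = 0.2231 / 1.6537 = 0.1349
c = 4 / 0.199^0.1349 = 4 / 0.8042 = 4.974
A = (7/4.974)^(1/0.1349) ⇒ ln A = ln(1.407)/0.1349 = 2.5327
A = e^2.5327 ≈ 12.59 km²

13 km²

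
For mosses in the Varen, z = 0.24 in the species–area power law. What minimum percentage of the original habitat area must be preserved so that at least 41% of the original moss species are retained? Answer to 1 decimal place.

2.4%

Need (A_new/A_old)^0.24 = 0.41, so A_new/A_old = 0.41^(1/0.24) = 0.41^4.167
ln(A_new/A_old) = ln 0.41 / 0.24 = -0.8916 / 0.24 = -3.7150
A_new/A_old = e^-3.7150 ≈ 0.02436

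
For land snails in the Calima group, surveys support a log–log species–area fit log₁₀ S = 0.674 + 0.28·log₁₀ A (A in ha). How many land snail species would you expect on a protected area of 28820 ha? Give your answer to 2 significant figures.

84

S = 4.721 × 28820^0.28 = 4.721 × 17.73 ≈ 83.7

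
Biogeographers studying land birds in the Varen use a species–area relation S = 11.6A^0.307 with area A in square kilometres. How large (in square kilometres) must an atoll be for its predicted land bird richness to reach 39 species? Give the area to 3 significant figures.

39 = 11.6 × A^0.307  ⇒  A^0.307 = 39/11.6 = 3.362
ln A = ln(3.362) / 0.307 = 1.2126 / 0.307 = 3.9497
A = e^3.9497 ≈ 51.92 square kilometres

51.9 square kilometres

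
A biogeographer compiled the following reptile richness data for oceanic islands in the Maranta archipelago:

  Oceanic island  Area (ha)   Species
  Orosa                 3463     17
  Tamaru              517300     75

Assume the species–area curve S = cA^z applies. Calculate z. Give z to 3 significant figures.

0.296

Taking logs: ln S = ln c + z ln A, so z = (ln S₂ − ln S₁)/(ln A₂ − ln A₁).
z = ln(75/17) / ln(517300/3463) = ln(4.412) / ln(149.4) = 1.4843 / 5.0065 = 0.2965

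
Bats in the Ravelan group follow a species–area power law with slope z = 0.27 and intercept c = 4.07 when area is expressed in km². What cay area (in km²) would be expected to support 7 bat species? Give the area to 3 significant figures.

7 = 4.07 × A^0.27  ⇒  A^0.27 = 7/4.07 = 1.72
ln A = ln(1.72) / 0.27 = 0.5423 / 0.27 = 2.0084
A = e^2.0084 ≈ 7.451 km²

7.45 km²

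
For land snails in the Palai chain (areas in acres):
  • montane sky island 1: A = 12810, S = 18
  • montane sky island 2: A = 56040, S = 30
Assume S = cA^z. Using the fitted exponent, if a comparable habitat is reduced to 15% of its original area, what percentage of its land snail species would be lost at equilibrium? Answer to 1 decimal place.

z = ln(30/18) / ln(56040/12810) = 0.5108 / 1.4758 = 0.3461
S_new/S_old = (A_new/A_old)^z = 0.15^0.3461 = exp(0.3461 × -1.8971) = 0.5186
Fraction lost = 1 − 0.5186 = 0.4814

48.1%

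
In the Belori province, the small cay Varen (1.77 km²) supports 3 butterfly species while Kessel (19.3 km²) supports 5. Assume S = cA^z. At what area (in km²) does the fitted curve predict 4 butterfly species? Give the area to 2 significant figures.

z = ln(5/3) / ln(19.3/1.77) = 0.5108 / 2.3891 = 0.2138
c = 3 / 1.77^0.2138 = 3 / 1.13 = 2.655
A = (4/2.655)^(1/0.2138) ⇒ ln A = ln(1.506)/0.2138 = 1.9165
A = e^1.9165 ≈ 6.797 km²

6.8 km²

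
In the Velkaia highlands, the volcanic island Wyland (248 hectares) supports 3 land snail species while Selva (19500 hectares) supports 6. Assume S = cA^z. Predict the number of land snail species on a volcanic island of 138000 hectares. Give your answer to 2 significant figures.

z = ln(6/3) / ln(19500/248) = 0.6931 / 4.3647 = 0.1588
c = 3 / 248^0.1588 = 3 / 2.4 = 1.25
S₃ = 1.25 × 138000^0.1588 = 1.25 × 6.55 ≈ 8.187

8.2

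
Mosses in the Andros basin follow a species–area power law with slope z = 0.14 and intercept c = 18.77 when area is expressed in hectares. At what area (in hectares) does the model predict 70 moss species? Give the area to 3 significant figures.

70 = 18.77 × A^0.14  ⇒  A^0.14 = 70/18.77 = 3.729
ln A = ln(3.729) / 0.14 = 1.3162 / 0.14 = 9.4017
A = e^9.4017 ≈ 12109 hectares

12100 hectares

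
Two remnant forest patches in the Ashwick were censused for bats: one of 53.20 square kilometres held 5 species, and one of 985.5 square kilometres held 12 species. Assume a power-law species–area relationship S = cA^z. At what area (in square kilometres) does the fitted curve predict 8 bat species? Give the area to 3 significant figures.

z = ln(12/5) / ln(985.5/53.2) = 0.8755 / 2.9191 = 0.2999
c = 5 / 53.2^0.2999 = 5 / 3.293 = 1.518
A = (8/1.518)^(1/0.2999) ⇒ ln A = ln(5.269)/0.2999 = 5.5412
A = e^5.5412 ≈ 255 square kilometres

255 square kilometres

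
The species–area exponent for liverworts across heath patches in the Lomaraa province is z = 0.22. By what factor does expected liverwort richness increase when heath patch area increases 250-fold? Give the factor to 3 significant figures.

S₂/S₁ = (A₂/A₁)^z = 250^0.22
ln(S₂/S₁) = 0.22 × ln 250 = 0.22 × 5.5215 = 1.2147
S₂/S₁ = e^1.2147 ≈ 3.369

3.37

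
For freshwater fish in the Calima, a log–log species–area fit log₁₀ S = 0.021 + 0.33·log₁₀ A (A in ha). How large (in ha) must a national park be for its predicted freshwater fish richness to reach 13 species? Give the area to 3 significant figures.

2050 ha

13 = 1.05 × A^0.33  ⇒  A^0.33 = 13/1.05 = 12.39
ln A = ln(12.39) / 0.33 = 2.5166 / 0.33 = 7.6260
A = e^7.6260 ≈ 2051 ha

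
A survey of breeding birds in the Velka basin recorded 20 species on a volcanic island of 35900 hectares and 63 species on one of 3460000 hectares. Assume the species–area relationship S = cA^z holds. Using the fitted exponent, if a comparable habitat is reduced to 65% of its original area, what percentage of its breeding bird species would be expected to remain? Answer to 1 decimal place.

89.7%

z = ln(63/20) / ln(3460000/35900) = 1.1474 / 4.5683 = 0.2512
S_new/S_old = (A_new/A_old)^z = 0.65^0.2512 = exp(0.2512 × -0.4308) = 0.8974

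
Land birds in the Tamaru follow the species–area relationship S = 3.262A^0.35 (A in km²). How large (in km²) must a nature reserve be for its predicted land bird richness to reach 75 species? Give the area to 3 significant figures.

7770 km²

75 = 3.262 × A^0.35  ⇒  A^0.35 = 75/3.262 = 22.99
ln A = ln(22.99) / 0.35 = 3.1351 / 0.35 = 8.9576
A = e^8.9576 ≈ 7766 km²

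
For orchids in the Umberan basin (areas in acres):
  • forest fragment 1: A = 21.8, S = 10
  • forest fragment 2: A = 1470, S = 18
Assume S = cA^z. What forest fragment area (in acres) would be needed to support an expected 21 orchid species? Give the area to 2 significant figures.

z = ln(18/10) / ln(1470/21.8) = 0.5878 / 4.2111 = 0.1396
c = 10 / 21.8^0.1396 = 10 / 1.538 = 6.504
A = (21/6.504)^(1/0.1396) ⇒ ln A = ln(3.229)/0.1396 = 8.3974
A = e^8.3974 ≈ 4436 acres

4400 acres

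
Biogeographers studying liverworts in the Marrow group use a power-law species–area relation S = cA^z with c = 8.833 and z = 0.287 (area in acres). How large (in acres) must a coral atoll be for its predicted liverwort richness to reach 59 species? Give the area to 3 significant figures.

748 acres

59 = 8.833 × A^0.287  ⇒  A^0.287 = 59/8.833 = 6.679
ln A = ln(6.679) / 0.287 = 1.8990 / 0.287 = 6.6169
A = e^6.6169 ≈ 747.6 acres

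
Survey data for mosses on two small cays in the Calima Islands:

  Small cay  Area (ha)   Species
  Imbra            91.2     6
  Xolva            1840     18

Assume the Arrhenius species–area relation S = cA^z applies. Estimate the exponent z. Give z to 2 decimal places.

Taking logs: ln S = ln c + z ln A, so z = (ln S₂ − ln S₁)/(ln A₂ − ln A₁).
z = ln(18/6) / ln(1840/91.2) = ln(3) / ln(20.18) = 1.0986 / 3.0045 = 0.3657

0.37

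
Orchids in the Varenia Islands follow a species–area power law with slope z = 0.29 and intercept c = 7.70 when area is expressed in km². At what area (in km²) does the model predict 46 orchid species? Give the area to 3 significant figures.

46 = 7.7 × A^0.29  ⇒  A^0.29 = 46/7.7 = 5.974
ln A = ln(5.974) / 0.29 = 1.7874 / 0.29 = 6.1635
A = e^6.1635 ≈ 475.1 km²

475 km²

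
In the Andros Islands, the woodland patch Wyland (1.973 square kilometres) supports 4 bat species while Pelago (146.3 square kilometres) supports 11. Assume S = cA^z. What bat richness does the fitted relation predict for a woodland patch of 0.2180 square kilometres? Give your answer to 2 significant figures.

2.4

z = ln(11/4) / ln(146.3/1.973) = 1.0116 / 4.3061 = 0.2349
c = 4 / 1.973^0.2349 = 4 / 1.173 = 3.41
S₃ = 3.41 × 0.218^0.2349 = 3.41 × 0.6992 ≈ 2.384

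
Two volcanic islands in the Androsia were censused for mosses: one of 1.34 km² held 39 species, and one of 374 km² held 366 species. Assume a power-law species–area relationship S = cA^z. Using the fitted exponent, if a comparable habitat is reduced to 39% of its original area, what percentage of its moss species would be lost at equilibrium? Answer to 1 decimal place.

z = ln(366/39) / ln(374/1.34) = 2.2391 / 5.6316 = 0.3976
S_new/S_old = (A_new/A_old)^z = 0.39^0.3976 = exp(0.3976 × -0.9416) = 0.6877
Fraction lost = 1 − 0.6877 = 0.3123

31.2%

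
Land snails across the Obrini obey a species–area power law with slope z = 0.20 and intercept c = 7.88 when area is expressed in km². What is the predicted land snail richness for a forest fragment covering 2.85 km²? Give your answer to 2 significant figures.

S = 7.88 × 2.85^0.2
ln S = ln 7.88 + 0.2 × ln 2.85 = 2.0643 + 0.2 × 1.0473 = 2.2738
S = e^2.2738 ≈ 9.716

9.7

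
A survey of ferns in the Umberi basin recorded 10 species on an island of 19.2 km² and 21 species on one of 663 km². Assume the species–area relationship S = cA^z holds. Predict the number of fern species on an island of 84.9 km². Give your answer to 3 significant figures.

z = ln(21/10) / ln(663/19.2) = 0.7419 / 3.5419 = 0.2095
c = 10 / 19.2^0.2095 = 10 / 1.857 = 5.385
S₃ = 5.385 × 84.9^0.2095 = 5.385 × 2.535 ≈ 13.65

13.7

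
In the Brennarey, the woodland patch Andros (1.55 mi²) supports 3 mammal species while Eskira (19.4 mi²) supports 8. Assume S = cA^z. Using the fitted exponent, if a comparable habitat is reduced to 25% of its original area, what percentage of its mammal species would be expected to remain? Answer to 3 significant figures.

z = ln(8/3) / ln(19.4/1.55) = 0.9808 / 2.5270 = 0.3881
S_new/S_old = (A_new/A_old)^z = 0.25^0.3881 = exp(0.3881 × -1.3863) = 0.5839

58.4%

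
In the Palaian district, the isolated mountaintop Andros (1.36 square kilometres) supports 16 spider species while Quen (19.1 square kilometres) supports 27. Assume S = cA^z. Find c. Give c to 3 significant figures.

15.1

z = ln(S₂/S₁) / ln(A₂/A₁) = ln(27/16) / ln(19.1/1.36) = 0.5232 / 2.6422 = 0.1980
c = S₁ / A₁^z = 16 / 1.36^0.1980 = 16 / 1.063 = 15.05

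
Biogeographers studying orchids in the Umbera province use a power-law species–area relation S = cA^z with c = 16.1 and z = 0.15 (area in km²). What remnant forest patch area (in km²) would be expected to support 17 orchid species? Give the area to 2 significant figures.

17 = 16.1 × A^0.15  ⇒  A^0.15 = 17/16.1 = 1.056
ln A = ln(1.056) / 0.15 = 0.0544 / 0.15 = 0.3626
A = e^0.3626 ≈ 1.437 km²

1.4 km²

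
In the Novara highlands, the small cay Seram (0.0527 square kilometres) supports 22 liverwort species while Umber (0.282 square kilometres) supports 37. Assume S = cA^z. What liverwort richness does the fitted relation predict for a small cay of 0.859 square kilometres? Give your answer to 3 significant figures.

52.3

z = ln(37/22) / ln(0.282/0.0527) = 0.5199 / 1.6773 = 0.3099
c = 22 / 0.0527^0.3099 = 22 / 0.4016 = 54.78
S₃ = 54.78 × 0.859^0.3099 = 54.78 × 0.954 ≈ 52.26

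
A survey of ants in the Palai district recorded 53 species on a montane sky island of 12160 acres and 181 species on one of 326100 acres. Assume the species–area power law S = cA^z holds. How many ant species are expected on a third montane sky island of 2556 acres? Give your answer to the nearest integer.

z = ln(181/53) / ln(326100/12160) = 1.2282 / 3.2891 = 0.3734
c = 53 / 12160^0.3734 = 53 / 33.53 = 1.581
S₃ = 1.581 × 2556^0.3734 = 1.581 × 18.73 ≈ 29.6

30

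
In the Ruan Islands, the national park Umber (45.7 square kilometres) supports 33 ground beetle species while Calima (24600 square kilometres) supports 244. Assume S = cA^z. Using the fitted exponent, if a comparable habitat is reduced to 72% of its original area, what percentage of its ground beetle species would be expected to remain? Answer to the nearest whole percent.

90%

z = ln(244/33) / ln(24600/45.7) = 2.0007 / 6.2884 = 0.3182
S_new/S_old = (A_new/A_old)^z = 0.72^0.3182 = exp(0.3182 × -0.3285) = 0.9008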